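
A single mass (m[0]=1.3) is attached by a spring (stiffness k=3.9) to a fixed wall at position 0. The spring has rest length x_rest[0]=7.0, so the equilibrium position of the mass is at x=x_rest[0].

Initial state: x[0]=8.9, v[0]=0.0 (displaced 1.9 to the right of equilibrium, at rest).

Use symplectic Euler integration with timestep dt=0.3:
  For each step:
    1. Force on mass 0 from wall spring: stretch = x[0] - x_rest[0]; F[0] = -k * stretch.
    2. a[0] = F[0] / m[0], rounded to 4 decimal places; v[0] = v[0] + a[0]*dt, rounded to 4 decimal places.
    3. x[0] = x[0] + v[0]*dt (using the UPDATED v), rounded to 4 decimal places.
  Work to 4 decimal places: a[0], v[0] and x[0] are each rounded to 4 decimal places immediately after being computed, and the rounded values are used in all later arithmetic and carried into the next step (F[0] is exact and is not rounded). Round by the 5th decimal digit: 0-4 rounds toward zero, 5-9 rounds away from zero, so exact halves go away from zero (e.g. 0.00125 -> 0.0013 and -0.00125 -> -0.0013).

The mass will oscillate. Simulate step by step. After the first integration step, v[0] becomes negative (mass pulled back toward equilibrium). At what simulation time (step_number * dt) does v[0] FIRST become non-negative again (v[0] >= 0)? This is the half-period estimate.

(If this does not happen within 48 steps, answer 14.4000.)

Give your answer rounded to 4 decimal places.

Step 0: x=[8.9000] v=[0.0000]
Step 1: x=[8.3870] v=[-1.7100]
Step 2: x=[7.4995] v=[-2.9583]
Step 3: x=[6.4771] v=[-3.4079]
Step 4: x=[5.5959] v=[-2.9373]
Step 5: x=[5.0938] v=[-1.6736]
Step 6: x=[5.1064] v=[0.0420]
First v>=0 after going negative at step 6, time=1.8000

Answer: 1.8000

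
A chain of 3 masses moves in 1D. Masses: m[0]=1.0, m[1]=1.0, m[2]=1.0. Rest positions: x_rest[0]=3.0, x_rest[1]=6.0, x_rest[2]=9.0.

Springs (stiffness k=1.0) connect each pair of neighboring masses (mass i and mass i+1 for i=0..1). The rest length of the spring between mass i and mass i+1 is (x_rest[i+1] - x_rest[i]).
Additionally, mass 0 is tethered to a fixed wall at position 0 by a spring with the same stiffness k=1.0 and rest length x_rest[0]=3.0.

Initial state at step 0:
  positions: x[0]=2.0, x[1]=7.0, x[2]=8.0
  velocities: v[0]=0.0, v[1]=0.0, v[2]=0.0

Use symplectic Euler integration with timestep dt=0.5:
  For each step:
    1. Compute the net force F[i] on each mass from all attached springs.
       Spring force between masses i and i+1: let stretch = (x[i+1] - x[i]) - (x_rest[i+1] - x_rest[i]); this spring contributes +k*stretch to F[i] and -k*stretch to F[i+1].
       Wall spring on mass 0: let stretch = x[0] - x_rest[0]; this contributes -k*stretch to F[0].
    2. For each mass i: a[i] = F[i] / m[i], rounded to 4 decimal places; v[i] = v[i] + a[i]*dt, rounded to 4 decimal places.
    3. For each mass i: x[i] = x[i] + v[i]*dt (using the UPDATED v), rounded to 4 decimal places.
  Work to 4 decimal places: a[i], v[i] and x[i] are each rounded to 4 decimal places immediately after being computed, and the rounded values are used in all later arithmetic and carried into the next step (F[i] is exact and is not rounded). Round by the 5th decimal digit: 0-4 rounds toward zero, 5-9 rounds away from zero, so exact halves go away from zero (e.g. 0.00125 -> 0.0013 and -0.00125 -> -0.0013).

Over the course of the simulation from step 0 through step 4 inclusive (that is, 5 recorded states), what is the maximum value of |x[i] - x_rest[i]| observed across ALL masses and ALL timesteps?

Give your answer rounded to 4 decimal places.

Step 0: x=[2.0000 7.0000 8.0000] v=[0.0000 0.0000 0.0000]
Step 1: x=[2.7500 6.0000 8.5000] v=[1.5000 -2.0000 1.0000]
Step 2: x=[3.6250 4.8125 9.1250] v=[1.7500 -2.3750 1.2500]
Step 3: x=[3.8907 4.4063 9.4219] v=[0.5313 -0.8125 0.5938]
Step 4: x=[3.3126 5.1251 9.2149] v=[-1.1563 1.4375 -0.4140]
Max displacement = 1.5937

Answer: 1.5937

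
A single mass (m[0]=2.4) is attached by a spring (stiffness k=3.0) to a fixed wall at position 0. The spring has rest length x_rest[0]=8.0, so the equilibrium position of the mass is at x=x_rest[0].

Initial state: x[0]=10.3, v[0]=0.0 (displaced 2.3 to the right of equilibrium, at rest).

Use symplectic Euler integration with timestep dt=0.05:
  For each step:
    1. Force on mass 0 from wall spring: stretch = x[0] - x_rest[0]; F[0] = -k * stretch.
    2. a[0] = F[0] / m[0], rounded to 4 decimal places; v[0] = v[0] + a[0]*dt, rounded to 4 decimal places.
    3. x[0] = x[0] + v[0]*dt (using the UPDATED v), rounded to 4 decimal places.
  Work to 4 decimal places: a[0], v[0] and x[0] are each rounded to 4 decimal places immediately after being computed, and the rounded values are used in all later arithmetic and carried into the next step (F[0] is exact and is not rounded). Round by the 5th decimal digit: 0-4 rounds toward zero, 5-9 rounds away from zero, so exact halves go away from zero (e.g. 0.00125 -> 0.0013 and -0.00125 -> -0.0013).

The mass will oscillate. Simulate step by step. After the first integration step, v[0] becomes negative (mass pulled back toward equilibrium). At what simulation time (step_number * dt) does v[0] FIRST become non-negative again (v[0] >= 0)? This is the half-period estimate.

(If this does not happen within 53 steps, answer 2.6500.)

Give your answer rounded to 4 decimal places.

Answer: 2.6500

Derivation:
Step 0: x=[10.3000] v=[0.0000]
Step 1: x=[10.2928] v=[-0.1438]
Step 2: x=[10.2784] v=[-0.2871]
Step 3: x=[10.2569] v=[-0.4295]
Step 4: x=[10.2284] v=[-0.5706]
Step 5: x=[10.1929] v=[-0.7099]
Step 6: x=[10.1506] v=[-0.8470]
Step 7: x=[10.1015] v=[-0.9814]
Step 8: x=[10.0459] v=[-1.1127]
Step 9: x=[9.9839] v=[-1.2406]
Step 10: x=[9.9157] v=[-1.3646]
Step 11: x=[9.8415] v=[-1.4843]
Step 12: x=[9.7615] v=[-1.5994]
Step 13: x=[9.6760] v=[-1.7095]
Step 14: x=[9.5853] v=[-1.8143]
Step 15: x=[9.4896] v=[-1.9134]
Step 16: x=[9.3893] v=[-2.0065]
Step 17: x=[9.2846] v=[-2.0933]
Step 18: x=[9.1759] v=[-2.1736]
Step 19: x=[9.0635] v=[-2.2471]
Step 20: x=[8.9478] v=[-2.3136]
Step 21: x=[8.8292] v=[-2.3728]
Step 22: x=[8.7080] v=[-2.4246]
Step 23: x=[8.5846] v=[-2.4689]
Step 24: x=[8.4593] v=[-2.5054]
Step 25: x=[8.3326] v=[-2.5341]
Step 26: x=[8.2049] v=[-2.5549]
Step 27: x=[8.0765] v=[-2.5677]
Step 28: x=[7.9479] v=[-2.5725]
Step 29: x=[7.8194] v=[-2.5692]
Step 30: x=[7.6915] v=[-2.5579]
Step 31: x=[7.5646] v=[-2.5386]
Step 32: x=[7.4390] v=[-2.5114]
Step 33: x=[7.3152] v=[-2.4763]
Step 34: x=[7.1935] v=[-2.4335]
Step 35: x=[7.0743] v=[-2.3831]
Step 36: x=[6.9580] v=[-2.3252]
Step 37: x=[6.8450] v=[-2.2601]
Step 38: x=[6.7356] v=[-2.1879]
Step 39: x=[6.6302] v=[-2.1089]
Step 40: x=[6.5290] v=[-2.0233]
Step 41: x=[6.4324] v=[-1.9314]
Step 42: x=[6.3407] v=[-1.8334]
Step 43: x=[6.2542] v=[-1.7297]
Step 44: x=[6.1732] v=[-1.6206]
Step 45: x=[6.0979] v=[-1.5064]
Step 46: x=[6.0285] v=[-1.3875]
Step 47: x=[5.9653] v=[-1.2643]
Step 48: x=[5.9084] v=[-1.1371]
Step 49: x=[5.8581] v=[-1.0064]
Step 50: x=[5.8145] v=[-0.8725]
Step 51: x=[5.7777] v=[-0.7359]
Step 52: x=[5.7479] v=[-0.5970]
Step 53: x=[5.7251] v=[-0.4562]
v[0] did not become non-negative within 53 steps; using fallback time=2.6500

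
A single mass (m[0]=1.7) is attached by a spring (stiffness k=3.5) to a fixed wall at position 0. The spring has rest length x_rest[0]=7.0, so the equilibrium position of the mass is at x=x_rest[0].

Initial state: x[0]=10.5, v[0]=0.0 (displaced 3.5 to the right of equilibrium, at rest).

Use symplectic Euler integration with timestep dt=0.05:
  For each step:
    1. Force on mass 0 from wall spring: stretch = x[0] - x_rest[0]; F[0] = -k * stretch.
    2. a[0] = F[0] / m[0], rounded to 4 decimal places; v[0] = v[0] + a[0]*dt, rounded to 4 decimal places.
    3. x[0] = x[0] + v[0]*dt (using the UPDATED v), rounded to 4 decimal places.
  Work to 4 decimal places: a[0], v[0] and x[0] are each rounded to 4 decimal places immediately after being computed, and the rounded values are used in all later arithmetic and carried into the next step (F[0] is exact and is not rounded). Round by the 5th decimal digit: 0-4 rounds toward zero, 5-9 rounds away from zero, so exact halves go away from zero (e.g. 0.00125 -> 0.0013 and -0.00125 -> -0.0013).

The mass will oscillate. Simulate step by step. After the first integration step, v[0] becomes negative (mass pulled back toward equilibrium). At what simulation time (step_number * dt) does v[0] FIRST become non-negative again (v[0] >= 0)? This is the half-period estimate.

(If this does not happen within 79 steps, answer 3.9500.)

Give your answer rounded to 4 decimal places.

Step 0: x=[10.5000] v=[0.0000]
Step 1: x=[10.4820] v=[-0.3603]
Step 2: x=[10.4461] v=[-0.7187]
Step 3: x=[10.3924] v=[-1.0734]
Step 4: x=[10.3213] v=[-1.4226]
Step 5: x=[10.2331] v=[-1.7645]
Step 6: x=[10.1282] v=[-2.0973]
Step 7: x=[10.0072] v=[-2.4193]
Step 8: x=[9.8708] v=[-2.7289]
Step 9: x=[9.7196] v=[-3.0244]
Step 10: x=[9.5544] v=[-3.3044]
Step 11: x=[9.3760] v=[-3.5674]
Step 12: x=[9.1854] v=[-3.8120]
Step 13: x=[8.9836] v=[-4.0370]
Step 14: x=[8.7715] v=[-4.2412]
Step 15: x=[8.5503] v=[-4.4236]
Step 16: x=[8.3211] v=[-4.5832]
Step 17: x=[8.0851] v=[-4.7192]
Step 18: x=[7.8436] v=[-4.8309]
Step 19: x=[7.5977] v=[-4.9177]
Step 20: x=[7.3487] v=[-4.9792]
Step 21: x=[7.0979] v=[-5.0151]
Step 22: x=[6.8466] v=[-5.0252]
Step 23: x=[6.5961] v=[-5.0094]
Step 24: x=[6.3477] v=[-4.9678]
Step 25: x=[6.1027] v=[-4.9007]
Step 26: x=[5.8623] v=[-4.8083]
Step 27: x=[5.6277] v=[-4.6912]
Step 28: x=[5.4002] v=[-4.5499]
Step 29: x=[5.1809] v=[-4.3852]
Step 30: x=[4.9710] v=[-4.1979]
Step 31: x=[4.7716] v=[-3.9890]
Step 32: x=[4.5836] v=[-3.7596]
Step 33: x=[4.4081] v=[-3.5109]
Step 34: x=[4.2459] v=[-3.2441]
Step 35: x=[4.0979] v=[-2.9606]
Step 36: x=[3.9648] v=[-2.6619]
Step 37: x=[3.8473] v=[-2.3495]
Step 38: x=[3.7461] v=[-2.0250]
Step 39: x=[3.6616] v=[-1.6900]
Step 40: x=[3.5943] v=[-1.3463]
Step 41: x=[3.5445] v=[-0.9957]
Step 42: x=[3.5125] v=[-0.6400]
Step 43: x=[3.4985] v=[-0.2810]
Step 44: x=[3.5025] v=[0.0795]
First v>=0 after going negative at step 44, time=2.2000

Answer: 2.2000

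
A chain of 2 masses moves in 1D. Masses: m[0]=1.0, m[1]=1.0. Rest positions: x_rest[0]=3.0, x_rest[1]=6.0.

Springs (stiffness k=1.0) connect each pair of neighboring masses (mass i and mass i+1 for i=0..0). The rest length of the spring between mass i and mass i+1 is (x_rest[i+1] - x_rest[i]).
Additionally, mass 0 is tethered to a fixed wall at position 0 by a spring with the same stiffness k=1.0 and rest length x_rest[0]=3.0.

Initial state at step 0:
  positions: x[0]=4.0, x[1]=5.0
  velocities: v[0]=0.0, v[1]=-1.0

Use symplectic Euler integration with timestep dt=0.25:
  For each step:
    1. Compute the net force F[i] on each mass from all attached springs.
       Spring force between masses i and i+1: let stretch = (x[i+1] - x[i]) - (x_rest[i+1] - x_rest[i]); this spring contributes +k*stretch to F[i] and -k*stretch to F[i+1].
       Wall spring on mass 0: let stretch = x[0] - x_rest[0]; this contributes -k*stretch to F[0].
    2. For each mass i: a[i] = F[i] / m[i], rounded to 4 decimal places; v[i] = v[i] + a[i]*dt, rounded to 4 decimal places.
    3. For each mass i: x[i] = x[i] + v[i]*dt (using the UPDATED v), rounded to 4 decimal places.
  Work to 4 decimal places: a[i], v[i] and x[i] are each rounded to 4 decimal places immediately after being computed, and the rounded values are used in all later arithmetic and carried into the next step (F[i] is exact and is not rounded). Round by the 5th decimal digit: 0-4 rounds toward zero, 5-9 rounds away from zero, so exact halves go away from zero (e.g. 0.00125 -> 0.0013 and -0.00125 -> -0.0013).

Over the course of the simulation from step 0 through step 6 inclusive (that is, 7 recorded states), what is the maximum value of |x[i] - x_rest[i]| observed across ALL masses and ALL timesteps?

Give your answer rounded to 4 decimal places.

Step 0: x=[4.0000 5.0000] v=[0.0000 -1.0000]
Step 1: x=[3.8125 4.8750] v=[-0.7500 -0.5000]
Step 2: x=[3.4531 4.8711] v=[-1.4375 -0.0156]
Step 3: x=[2.9665 4.9661] v=[-1.9463 0.3799]
Step 4: x=[2.4195 5.1236] v=[-2.1880 0.6300]
Step 5: x=[1.8903 5.2996] v=[-2.1169 0.7040]
Step 6: x=[1.4560 5.4500] v=[-1.7372 0.6017]
Max displacement = 1.5440

Answer: 1.5440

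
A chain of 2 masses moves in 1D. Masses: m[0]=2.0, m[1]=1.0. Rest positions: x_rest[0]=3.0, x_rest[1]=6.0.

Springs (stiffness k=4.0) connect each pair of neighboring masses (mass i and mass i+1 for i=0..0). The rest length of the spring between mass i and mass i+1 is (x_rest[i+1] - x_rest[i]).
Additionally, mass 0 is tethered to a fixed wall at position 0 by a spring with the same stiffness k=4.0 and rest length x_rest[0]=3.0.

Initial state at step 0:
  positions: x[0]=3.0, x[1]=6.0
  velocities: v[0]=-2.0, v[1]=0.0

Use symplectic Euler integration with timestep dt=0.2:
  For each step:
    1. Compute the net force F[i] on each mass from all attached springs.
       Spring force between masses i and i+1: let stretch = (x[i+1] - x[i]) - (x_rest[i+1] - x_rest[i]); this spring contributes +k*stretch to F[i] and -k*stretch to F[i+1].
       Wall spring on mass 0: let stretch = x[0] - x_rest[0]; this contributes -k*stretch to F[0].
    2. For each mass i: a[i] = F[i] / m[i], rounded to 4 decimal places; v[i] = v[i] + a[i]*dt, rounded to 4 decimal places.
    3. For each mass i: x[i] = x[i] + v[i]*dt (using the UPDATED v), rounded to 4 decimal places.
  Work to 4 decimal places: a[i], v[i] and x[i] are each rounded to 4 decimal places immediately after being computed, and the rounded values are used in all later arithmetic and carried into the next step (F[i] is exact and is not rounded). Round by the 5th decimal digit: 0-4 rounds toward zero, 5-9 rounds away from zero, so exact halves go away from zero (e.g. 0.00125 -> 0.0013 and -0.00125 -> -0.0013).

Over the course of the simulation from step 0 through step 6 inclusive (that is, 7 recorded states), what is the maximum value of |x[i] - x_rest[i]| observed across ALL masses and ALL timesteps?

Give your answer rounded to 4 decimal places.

Step 0: x=[3.0000 6.0000] v=[-2.0000 0.0000]
Step 1: x=[2.6000 6.0000] v=[-2.0000 0.0000]
Step 2: x=[2.2640 5.9360] v=[-1.6800 -0.3200]
Step 3: x=[2.0406 5.7645] v=[-1.1168 -0.8576]
Step 4: x=[1.9519 5.4772] v=[-0.4435 -1.4367]
Step 5: x=[1.9891 5.1058] v=[0.1859 -1.8569]
Step 6: x=[2.1165 4.7157] v=[0.6369 -1.9503]
Max displacement = 1.2843

Answer: 1.2843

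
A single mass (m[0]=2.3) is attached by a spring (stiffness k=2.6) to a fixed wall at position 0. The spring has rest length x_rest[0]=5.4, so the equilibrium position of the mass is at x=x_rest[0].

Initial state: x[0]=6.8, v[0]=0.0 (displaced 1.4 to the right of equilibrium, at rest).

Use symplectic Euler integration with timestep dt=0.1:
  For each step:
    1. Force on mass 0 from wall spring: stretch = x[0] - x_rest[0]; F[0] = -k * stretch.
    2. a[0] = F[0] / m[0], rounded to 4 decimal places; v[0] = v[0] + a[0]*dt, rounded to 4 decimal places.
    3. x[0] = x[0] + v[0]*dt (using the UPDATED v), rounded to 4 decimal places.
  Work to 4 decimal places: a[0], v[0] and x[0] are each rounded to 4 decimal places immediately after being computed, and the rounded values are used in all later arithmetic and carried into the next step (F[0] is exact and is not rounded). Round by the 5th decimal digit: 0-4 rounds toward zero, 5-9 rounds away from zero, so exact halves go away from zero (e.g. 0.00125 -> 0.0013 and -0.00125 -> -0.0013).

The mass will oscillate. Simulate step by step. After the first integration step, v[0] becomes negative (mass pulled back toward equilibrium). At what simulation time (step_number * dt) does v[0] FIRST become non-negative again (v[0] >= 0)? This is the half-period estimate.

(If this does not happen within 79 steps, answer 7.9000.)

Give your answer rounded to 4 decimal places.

Answer: 3.0000

Derivation:
Step 0: x=[6.8000] v=[0.0000]
Step 1: x=[6.7842] v=[-0.1583]
Step 2: x=[6.7527] v=[-0.3148]
Step 3: x=[6.7059] v=[-0.4677]
Step 4: x=[6.6444] v=[-0.6153]
Step 5: x=[6.5688] v=[-0.7560]
Step 6: x=[6.4800] v=[-0.8881]
Step 7: x=[6.3790] v=[-1.0102]
Step 8: x=[6.2669] v=[-1.1209]
Step 9: x=[6.1450] v=[-1.2189]
Step 10: x=[6.0147] v=[-1.3031]
Step 11: x=[5.8774] v=[-1.3726]
Step 12: x=[5.7347] v=[-1.4266]
Step 13: x=[5.5883] v=[-1.4644]
Step 14: x=[5.4397] v=[-1.4857]
Step 15: x=[5.2907] v=[-1.4902]
Step 16: x=[5.1429] v=[-1.4778]
Step 17: x=[4.9980] v=[-1.4487]
Step 18: x=[4.8577] v=[-1.4033]
Step 19: x=[4.7235] v=[-1.3420]
Step 20: x=[4.5970] v=[-1.2655]
Step 21: x=[4.4795] v=[-1.1747]
Step 22: x=[4.3724] v=[-1.0706]
Step 23: x=[4.2770] v=[-0.9544]
Step 24: x=[4.1943] v=[-0.8275]
Step 25: x=[4.1252] v=[-0.6912]
Step 26: x=[4.0705] v=[-0.5471]
Step 27: x=[4.0308] v=[-0.3968]
Step 28: x=[4.0066] v=[-0.2420]
Step 29: x=[3.9982] v=[-0.0845]
Step 30: x=[4.0056] v=[0.0740]
First v>=0 after going negative at step 30, time=3.0000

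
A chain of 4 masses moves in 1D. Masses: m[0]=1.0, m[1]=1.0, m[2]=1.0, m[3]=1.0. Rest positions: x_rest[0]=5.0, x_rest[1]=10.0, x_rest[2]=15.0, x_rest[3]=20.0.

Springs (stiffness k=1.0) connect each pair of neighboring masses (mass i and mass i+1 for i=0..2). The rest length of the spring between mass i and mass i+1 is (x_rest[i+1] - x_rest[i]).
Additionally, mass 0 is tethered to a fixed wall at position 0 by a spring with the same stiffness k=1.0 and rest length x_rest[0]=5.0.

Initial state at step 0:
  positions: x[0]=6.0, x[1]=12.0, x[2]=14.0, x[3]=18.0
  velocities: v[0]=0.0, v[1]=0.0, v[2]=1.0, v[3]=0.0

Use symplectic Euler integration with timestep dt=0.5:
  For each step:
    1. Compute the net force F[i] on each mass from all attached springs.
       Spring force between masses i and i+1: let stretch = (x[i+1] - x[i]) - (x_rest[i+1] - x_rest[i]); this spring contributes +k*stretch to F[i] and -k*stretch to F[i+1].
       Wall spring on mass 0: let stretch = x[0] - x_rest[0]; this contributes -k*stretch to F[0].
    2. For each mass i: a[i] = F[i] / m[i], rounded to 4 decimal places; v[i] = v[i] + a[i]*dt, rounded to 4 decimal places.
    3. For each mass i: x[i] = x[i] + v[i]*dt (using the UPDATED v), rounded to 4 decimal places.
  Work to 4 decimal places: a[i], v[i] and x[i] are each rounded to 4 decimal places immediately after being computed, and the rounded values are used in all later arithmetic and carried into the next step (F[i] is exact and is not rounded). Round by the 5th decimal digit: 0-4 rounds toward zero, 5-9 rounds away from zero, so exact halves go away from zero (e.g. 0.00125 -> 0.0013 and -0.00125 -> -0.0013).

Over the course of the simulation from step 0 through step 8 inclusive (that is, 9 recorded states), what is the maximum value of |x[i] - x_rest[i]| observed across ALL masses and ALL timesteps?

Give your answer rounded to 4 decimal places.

Answer: 2.8757

Derivation:
Step 0: x=[6.0000 12.0000 14.0000 18.0000] v=[0.0000 0.0000 1.0000 0.0000]
Step 1: x=[6.0000 11.0000 15.0000 18.2500] v=[0.0000 -2.0000 2.0000 0.5000]
Step 2: x=[5.7500 9.7500 15.8125 18.9375] v=[-0.5000 -2.5000 1.6250 1.3750]
Step 3: x=[5.0625 9.0156 15.8907 20.0938] v=[-1.3750 -1.4688 0.1563 2.3125]
Step 4: x=[4.0977 9.0117 15.3009 21.4493] v=[-1.9297 -0.0078 -1.1797 2.7110]
Step 5: x=[3.3369 9.3516 14.6759 22.5177] v=[-1.5216 0.6798 -1.2501 2.1368]
Step 6: x=[3.2456 9.5189 14.6803 22.8757] v=[-0.1827 0.3346 0.0087 0.7159]
Step 7: x=[3.9112 9.4082 15.4432 22.4348] v=[1.3312 -0.2214 1.5257 -0.8818]
Step 8: x=[4.9733 9.4320 16.4452 21.4960] v=[2.1241 0.0476 2.0040 -1.8776]
Max displacement = 2.8757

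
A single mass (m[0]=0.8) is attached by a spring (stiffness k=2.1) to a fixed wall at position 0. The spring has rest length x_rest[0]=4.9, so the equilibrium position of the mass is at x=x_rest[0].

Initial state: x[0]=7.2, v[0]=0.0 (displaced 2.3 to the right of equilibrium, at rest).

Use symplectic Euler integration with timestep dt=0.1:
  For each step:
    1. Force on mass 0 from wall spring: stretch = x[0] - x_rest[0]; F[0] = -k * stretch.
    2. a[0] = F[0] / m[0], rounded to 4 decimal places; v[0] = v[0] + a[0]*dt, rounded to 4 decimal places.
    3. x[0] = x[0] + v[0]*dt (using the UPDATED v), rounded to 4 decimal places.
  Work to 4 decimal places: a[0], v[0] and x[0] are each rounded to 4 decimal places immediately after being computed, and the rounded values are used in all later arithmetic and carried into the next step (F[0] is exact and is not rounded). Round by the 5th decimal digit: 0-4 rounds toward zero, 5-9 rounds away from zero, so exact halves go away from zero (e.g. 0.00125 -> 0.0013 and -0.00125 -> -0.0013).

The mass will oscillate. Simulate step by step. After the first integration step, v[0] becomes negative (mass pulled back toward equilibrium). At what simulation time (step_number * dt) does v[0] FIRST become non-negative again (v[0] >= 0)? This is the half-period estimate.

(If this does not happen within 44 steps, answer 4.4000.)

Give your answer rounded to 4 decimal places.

Answer: 2.0000

Derivation:
Step 0: x=[7.2000] v=[0.0000]
Step 1: x=[7.1396] v=[-0.6038]
Step 2: x=[7.0204] v=[-1.1917]
Step 3: x=[6.8456] v=[-1.7483]
Step 4: x=[6.6197] v=[-2.2590]
Step 5: x=[6.3487] v=[-2.7104]
Step 6: x=[6.0396] v=[-3.0907]
Step 7: x=[5.7006] v=[-3.3899]
Step 8: x=[5.3406] v=[-3.6001]
Step 9: x=[4.9690] v=[-3.7158]
Step 10: x=[4.5956] v=[-3.7339]
Step 11: x=[4.2302] v=[-3.6540]
Step 12: x=[3.8824] v=[-3.4782]
Step 13: x=[3.5613] v=[-3.2111]
Step 14: x=[3.2753] v=[-2.8597]
Step 15: x=[3.0320] v=[-2.4332]
Step 16: x=[2.8377] v=[-1.9429]
Step 17: x=[2.6975] v=[-1.4016]
Step 18: x=[2.6152] v=[-0.8234]
Step 19: x=[2.5928] v=[-0.2236]
Step 20: x=[2.6310] v=[0.3820]
First v>=0 after going negative at step 20, time=2.0000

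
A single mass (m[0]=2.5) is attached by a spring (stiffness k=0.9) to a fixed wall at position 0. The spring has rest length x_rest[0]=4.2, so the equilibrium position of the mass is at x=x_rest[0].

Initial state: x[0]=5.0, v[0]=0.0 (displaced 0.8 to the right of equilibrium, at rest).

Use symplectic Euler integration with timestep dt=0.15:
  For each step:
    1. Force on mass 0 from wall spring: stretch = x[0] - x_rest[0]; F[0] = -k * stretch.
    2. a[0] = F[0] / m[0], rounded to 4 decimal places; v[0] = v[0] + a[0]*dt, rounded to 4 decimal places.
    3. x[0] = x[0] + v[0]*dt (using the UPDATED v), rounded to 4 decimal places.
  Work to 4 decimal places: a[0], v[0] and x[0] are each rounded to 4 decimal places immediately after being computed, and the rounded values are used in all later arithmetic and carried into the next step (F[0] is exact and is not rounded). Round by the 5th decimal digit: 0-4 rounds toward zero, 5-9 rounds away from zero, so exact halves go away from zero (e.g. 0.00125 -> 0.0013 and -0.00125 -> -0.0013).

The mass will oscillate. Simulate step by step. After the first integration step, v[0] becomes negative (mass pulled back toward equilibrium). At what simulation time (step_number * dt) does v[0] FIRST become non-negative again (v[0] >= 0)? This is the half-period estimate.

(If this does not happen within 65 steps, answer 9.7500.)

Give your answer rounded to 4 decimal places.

Step 0: x=[5.0000] v=[0.0000]
Step 1: x=[4.9935] v=[-0.0432]
Step 2: x=[4.9806] v=[-0.0861]
Step 3: x=[4.9614] v=[-0.1283]
Step 4: x=[4.9360] v=[-0.1694]
Step 5: x=[4.9046] v=[-0.2092]
Step 6: x=[4.8675] v=[-0.2473]
Step 7: x=[4.8250] v=[-0.2833]
Step 8: x=[4.7774] v=[-0.3171]
Step 9: x=[4.7252] v=[-0.3483]
Step 10: x=[4.6687] v=[-0.3767]
Step 11: x=[4.6084] v=[-0.4020]
Step 12: x=[4.5448] v=[-0.4241]
Step 13: x=[4.4784] v=[-0.4427]
Step 14: x=[4.4097] v=[-0.4577]
Step 15: x=[4.3394] v=[-0.4690]
Step 16: x=[4.2679] v=[-0.4765]
Step 17: x=[4.1959] v=[-0.4802]
Step 18: x=[4.1239] v=[-0.4800]
Step 19: x=[4.0525] v=[-0.4759]
Step 20: x=[3.9823] v=[-0.4679]
Step 21: x=[3.9139] v=[-0.4561]
Step 22: x=[3.8478] v=[-0.4407]
Step 23: x=[3.7845] v=[-0.4217]
Step 24: x=[3.7246] v=[-0.3993]
Step 25: x=[3.6686] v=[-0.3736]
Step 26: x=[3.6169] v=[-0.3449]
Step 27: x=[3.5699] v=[-0.3134]
Step 28: x=[3.5280] v=[-0.2794]
Step 29: x=[3.4915] v=[-0.2431]
Step 30: x=[3.4608] v=[-0.2048]
Step 31: x=[3.4361] v=[-0.1649]
Step 32: x=[3.4175] v=[-0.1237]
Step 33: x=[3.4053] v=[-0.0814]
Step 34: x=[3.3995] v=[-0.0385]
Step 35: x=[3.4002] v=[0.0047]
First v>=0 after going negative at step 35, time=5.2500

Answer: 5.2500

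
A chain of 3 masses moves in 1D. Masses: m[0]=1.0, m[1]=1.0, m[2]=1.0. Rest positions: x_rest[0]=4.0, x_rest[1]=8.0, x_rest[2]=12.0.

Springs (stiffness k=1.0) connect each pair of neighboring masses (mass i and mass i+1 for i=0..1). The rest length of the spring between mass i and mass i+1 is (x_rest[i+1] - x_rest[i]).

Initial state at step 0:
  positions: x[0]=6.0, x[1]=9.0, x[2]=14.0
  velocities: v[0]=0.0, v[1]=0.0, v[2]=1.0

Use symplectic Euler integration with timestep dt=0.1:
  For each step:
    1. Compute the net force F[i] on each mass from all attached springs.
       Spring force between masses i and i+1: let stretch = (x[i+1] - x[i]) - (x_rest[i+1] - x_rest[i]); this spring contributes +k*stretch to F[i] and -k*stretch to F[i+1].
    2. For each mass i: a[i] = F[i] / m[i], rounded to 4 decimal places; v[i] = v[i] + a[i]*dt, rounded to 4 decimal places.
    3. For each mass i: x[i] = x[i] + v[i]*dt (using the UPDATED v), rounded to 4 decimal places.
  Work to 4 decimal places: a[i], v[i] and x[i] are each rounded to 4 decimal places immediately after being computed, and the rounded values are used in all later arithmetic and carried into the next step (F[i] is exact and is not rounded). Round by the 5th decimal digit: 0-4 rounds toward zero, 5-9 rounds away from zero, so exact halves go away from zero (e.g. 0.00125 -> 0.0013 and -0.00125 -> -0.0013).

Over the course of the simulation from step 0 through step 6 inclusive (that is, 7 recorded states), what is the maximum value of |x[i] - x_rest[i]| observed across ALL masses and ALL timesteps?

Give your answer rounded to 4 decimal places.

Step 0: x=[6.0000 9.0000 14.0000] v=[0.0000 0.0000 1.0000]
Step 1: x=[5.9900 9.0200 14.0900] v=[-0.1000 0.2000 0.9000]
Step 2: x=[5.9703 9.0604 14.1693] v=[-0.1970 0.4040 0.7930]
Step 3: x=[5.9415 9.1210 14.2375] v=[-0.2880 0.6059 0.6821]
Step 4: x=[5.9045 9.2010 14.2946] v=[-0.3701 0.7996 0.5705]
Step 5: x=[5.8605 9.2989 14.3407] v=[-0.4405 0.9793 0.4611]
Step 6: x=[5.8108 9.4129 14.3764] v=[-0.4967 1.1396 0.3569]
Max displacement = 2.3764

Answer: 2.3764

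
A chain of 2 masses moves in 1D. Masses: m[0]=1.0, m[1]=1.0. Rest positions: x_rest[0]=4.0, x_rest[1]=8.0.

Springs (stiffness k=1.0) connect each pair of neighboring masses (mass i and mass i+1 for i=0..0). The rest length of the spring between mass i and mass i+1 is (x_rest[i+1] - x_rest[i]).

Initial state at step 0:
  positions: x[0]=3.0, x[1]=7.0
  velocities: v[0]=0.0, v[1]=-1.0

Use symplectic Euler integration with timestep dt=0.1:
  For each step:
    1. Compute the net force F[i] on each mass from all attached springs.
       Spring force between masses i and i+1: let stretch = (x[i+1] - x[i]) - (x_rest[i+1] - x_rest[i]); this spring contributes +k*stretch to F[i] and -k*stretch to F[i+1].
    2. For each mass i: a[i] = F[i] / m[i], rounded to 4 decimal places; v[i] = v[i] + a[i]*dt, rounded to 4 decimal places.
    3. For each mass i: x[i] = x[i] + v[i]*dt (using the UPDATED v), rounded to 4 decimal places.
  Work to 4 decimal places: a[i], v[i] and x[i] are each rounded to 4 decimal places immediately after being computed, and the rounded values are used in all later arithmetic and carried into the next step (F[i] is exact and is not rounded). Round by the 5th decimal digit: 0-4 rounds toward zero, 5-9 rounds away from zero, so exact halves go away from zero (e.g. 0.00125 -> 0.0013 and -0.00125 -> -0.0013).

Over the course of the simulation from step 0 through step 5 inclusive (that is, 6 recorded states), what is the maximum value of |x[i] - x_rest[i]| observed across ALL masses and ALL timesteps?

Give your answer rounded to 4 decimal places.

Answer: 1.4804

Derivation:
Step 0: x=[3.0000 7.0000] v=[0.0000 -1.0000]
Step 1: x=[3.0000 6.9000] v=[0.0000 -1.0000]
Step 2: x=[2.9990 6.8010] v=[-0.0100 -0.9900]
Step 3: x=[2.9960 6.7040] v=[-0.0298 -0.9702]
Step 4: x=[2.9901 6.6099] v=[-0.0590 -0.9410]
Step 5: x=[2.9804 6.5196] v=[-0.0970 -0.9030]
Max displacement = 1.4804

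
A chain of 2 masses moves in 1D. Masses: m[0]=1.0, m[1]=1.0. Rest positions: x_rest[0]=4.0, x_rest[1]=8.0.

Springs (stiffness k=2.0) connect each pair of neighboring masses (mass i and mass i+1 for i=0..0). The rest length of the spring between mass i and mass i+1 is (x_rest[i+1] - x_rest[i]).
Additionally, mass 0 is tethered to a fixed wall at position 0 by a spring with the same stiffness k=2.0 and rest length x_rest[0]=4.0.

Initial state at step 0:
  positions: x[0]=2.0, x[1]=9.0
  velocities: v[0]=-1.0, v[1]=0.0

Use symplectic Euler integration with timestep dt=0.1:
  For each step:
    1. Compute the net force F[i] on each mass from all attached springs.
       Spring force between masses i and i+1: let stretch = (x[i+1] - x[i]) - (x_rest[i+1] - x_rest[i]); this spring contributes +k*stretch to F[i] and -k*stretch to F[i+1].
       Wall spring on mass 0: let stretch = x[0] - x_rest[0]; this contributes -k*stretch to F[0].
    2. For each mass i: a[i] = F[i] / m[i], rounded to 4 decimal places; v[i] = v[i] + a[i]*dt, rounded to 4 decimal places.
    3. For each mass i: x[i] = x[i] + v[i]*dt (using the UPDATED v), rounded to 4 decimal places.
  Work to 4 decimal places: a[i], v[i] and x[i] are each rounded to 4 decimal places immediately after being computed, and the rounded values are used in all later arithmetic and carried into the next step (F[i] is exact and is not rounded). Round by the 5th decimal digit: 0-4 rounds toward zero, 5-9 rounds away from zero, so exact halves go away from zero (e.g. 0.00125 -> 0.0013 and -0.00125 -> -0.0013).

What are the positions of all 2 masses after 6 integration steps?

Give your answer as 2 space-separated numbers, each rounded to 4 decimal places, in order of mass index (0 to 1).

Step 0: x=[2.0000 9.0000] v=[-1.0000 0.0000]
Step 1: x=[2.0000 8.9400] v=[0.0000 -0.6000]
Step 2: x=[2.0988 8.8212] v=[0.9880 -1.1880]
Step 3: x=[2.2901 8.6480] v=[1.9127 -1.7325]
Step 4: x=[2.5627 8.4276] v=[2.7263 -2.2041]
Step 5: x=[2.9014 8.1699] v=[3.3867 -2.5771]
Step 6: x=[3.2874 7.8868] v=[3.8601 -2.8308]

Answer: 3.2874 7.8868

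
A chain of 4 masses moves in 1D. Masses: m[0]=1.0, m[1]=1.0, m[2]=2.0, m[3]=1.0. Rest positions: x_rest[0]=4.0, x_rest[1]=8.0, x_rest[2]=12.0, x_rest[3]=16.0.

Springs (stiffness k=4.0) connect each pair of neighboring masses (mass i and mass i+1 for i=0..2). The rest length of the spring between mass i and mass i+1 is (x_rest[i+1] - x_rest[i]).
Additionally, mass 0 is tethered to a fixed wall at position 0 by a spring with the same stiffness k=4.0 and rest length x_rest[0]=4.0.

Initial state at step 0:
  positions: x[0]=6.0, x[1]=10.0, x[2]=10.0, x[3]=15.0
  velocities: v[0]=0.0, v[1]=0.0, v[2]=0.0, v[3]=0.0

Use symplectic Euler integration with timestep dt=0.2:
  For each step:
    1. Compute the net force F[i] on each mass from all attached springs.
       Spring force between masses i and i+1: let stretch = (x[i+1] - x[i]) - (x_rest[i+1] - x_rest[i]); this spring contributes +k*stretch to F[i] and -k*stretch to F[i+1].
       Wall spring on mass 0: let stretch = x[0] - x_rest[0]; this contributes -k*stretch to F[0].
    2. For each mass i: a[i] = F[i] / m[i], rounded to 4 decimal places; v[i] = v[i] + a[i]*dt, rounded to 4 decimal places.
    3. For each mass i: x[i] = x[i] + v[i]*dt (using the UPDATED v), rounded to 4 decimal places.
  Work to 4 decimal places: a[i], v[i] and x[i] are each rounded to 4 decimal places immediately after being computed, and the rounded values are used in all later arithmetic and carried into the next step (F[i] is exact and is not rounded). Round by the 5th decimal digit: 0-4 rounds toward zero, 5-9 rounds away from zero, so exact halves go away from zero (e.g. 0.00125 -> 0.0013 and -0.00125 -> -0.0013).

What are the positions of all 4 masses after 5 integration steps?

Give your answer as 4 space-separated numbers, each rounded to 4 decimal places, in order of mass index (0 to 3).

Step 0: x=[6.0000 10.0000 10.0000 15.0000] v=[0.0000 0.0000 0.0000 0.0000]
Step 1: x=[5.6800 9.3600 10.4000 14.8400] v=[-1.6000 -3.2000 2.0000 -0.8000]
Step 2: x=[5.0400 8.2976 11.0720 14.6096] v=[-3.2000 -5.3120 3.3600 -1.1520]
Step 3: x=[4.1148 7.1579 11.8051 14.4532] v=[-4.6259 -5.6986 3.6653 -0.7821]
Step 4: x=[3.0181 6.2748 12.3782 14.5131] v=[-5.4833 -4.4153 2.8657 0.2994]
Step 5: x=[1.9596 5.8472 12.6339 14.8714] v=[-5.2924 -2.1379 1.2783 1.7915]

Answer: 1.9596 5.8472 12.6339 14.8714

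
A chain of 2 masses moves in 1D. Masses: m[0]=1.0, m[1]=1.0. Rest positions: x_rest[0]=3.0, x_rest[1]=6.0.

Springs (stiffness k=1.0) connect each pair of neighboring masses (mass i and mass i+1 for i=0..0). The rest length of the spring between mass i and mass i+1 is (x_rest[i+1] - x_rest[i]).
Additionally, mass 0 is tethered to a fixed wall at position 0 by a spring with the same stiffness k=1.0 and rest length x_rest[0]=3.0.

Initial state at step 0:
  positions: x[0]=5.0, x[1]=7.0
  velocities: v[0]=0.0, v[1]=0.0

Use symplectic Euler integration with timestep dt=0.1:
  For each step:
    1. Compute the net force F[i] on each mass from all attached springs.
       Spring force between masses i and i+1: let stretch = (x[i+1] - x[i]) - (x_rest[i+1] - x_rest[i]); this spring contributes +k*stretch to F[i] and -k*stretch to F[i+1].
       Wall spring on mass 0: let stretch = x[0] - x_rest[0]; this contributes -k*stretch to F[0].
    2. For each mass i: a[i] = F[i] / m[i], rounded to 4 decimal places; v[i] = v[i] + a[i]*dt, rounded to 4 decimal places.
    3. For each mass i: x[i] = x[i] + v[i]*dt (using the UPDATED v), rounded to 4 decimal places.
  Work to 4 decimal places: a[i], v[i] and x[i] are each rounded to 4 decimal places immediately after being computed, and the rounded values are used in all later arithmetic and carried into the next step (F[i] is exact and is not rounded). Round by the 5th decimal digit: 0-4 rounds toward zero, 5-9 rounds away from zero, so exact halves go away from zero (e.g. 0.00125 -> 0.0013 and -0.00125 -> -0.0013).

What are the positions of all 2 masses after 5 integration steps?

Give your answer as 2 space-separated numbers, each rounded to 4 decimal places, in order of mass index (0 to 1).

Step 0: x=[5.0000 7.0000] v=[0.0000 0.0000]
Step 1: x=[4.9700 7.0100] v=[-0.3000 0.1000]
Step 2: x=[4.9107 7.0296] v=[-0.5930 0.1960]
Step 3: x=[4.8235 7.0580] v=[-0.8722 0.2841]
Step 4: x=[4.7104 7.0941] v=[-1.1311 0.3607]
Step 5: x=[4.5740 7.1363] v=[-1.3638 0.4223]

Answer: 4.5740 7.1363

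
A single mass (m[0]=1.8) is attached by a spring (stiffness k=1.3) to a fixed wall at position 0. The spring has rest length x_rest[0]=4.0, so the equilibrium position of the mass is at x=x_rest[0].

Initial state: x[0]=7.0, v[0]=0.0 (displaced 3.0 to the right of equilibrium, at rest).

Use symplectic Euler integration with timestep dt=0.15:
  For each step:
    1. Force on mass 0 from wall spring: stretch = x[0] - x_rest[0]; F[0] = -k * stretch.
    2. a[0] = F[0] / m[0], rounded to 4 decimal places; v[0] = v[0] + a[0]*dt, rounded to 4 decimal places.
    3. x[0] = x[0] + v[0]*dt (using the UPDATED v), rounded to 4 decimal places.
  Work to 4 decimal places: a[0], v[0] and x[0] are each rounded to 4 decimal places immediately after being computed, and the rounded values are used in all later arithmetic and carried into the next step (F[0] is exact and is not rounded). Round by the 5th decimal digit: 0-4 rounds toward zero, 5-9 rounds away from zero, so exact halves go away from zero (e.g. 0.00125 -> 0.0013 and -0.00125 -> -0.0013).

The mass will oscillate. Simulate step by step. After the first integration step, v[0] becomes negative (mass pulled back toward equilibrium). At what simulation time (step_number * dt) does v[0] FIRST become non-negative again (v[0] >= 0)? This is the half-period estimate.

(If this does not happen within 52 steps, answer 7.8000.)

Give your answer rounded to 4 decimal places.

Answer: 3.7500

Derivation:
Step 0: x=[7.0000] v=[0.0000]
Step 1: x=[6.9513] v=[-0.3250]
Step 2: x=[6.8546] v=[-0.6447]
Step 3: x=[6.7115] v=[-0.9540]
Step 4: x=[6.5243] v=[-1.2477]
Step 5: x=[6.2961] v=[-1.5212]
Step 6: x=[6.0306] v=[-1.7699]
Step 7: x=[5.7321] v=[-1.9899]
Step 8: x=[5.4055] v=[-2.1776]
Step 9: x=[5.0560] v=[-2.3299]
Step 10: x=[4.6894] v=[-2.4443]
Step 11: x=[4.3116] v=[-2.5190]
Step 12: x=[3.9287] v=[-2.5528]
Step 13: x=[3.5469] v=[-2.5451]
Step 14: x=[3.1725] v=[-2.4960]
Step 15: x=[2.8115] v=[-2.4064]
Step 16: x=[2.4699] v=[-2.2776]
Step 17: x=[2.1531] v=[-2.1118]
Step 18: x=[1.8663] v=[-1.9117]
Step 19: x=[1.6142] v=[-1.6806]
Step 20: x=[1.4009] v=[-1.4221]
Step 21: x=[1.2298] v=[-1.1405]
Step 22: x=[1.1037] v=[-0.8404]
Step 23: x=[1.0247] v=[-0.5266]
Step 24: x=[0.9941] v=[-0.2043]
Step 25: x=[1.0123] v=[0.1213]
First v>=0 after going negative at step 25, time=3.7500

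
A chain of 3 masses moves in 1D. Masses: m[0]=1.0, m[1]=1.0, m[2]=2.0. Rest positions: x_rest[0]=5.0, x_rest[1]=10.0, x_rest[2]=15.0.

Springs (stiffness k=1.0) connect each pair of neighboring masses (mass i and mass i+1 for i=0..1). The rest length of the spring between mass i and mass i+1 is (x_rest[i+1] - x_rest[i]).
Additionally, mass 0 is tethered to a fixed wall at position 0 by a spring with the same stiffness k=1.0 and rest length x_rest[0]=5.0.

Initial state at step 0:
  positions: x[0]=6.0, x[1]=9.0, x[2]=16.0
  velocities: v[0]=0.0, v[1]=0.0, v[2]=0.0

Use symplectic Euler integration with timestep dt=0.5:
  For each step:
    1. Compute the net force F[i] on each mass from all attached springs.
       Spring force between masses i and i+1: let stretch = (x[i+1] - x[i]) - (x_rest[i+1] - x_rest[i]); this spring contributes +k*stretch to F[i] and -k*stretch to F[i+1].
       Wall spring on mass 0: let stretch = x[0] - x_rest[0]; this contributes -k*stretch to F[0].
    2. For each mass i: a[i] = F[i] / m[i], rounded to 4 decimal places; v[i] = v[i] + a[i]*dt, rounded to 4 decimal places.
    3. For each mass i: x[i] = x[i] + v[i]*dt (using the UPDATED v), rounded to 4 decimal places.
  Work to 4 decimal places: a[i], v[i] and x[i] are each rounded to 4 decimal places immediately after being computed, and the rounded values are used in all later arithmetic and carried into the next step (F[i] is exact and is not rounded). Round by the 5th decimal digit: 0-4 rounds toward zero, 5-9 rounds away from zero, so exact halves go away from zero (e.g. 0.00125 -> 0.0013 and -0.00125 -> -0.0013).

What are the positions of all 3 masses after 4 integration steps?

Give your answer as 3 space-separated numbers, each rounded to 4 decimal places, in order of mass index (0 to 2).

Step 0: x=[6.0000 9.0000 16.0000] v=[0.0000 0.0000 0.0000]
Step 1: x=[5.2500 10.0000 15.7500] v=[-1.5000 2.0000 -0.5000]
Step 2: x=[4.3750 11.2500 15.4063] v=[-1.7500 2.5000 -0.6875]
Step 3: x=[4.1250 11.8204 15.1680] v=[-0.5000 1.1407 -0.4766]
Step 4: x=[4.7676 11.3038 15.1363] v=[1.2852 -1.0332 -0.0635]

Answer: 4.7676 11.3038 15.1363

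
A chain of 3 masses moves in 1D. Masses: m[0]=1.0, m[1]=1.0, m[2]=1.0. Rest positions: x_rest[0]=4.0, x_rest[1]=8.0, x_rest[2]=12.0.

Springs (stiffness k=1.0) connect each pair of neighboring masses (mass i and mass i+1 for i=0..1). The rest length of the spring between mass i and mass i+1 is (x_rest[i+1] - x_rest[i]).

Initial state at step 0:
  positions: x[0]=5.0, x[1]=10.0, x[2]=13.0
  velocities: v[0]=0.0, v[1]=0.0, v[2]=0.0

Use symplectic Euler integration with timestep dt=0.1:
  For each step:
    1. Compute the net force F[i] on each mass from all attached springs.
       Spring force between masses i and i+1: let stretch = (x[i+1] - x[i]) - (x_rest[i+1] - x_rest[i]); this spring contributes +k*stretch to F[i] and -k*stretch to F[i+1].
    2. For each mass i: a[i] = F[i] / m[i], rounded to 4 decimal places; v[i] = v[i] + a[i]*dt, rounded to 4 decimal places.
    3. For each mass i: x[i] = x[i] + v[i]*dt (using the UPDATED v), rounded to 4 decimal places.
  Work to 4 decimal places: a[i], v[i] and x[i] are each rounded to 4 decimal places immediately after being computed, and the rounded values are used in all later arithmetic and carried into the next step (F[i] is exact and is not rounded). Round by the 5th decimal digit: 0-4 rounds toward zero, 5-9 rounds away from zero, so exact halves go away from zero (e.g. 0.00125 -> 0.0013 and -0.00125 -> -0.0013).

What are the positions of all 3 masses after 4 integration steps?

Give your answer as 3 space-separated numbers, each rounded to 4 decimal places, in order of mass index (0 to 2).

Step 0: x=[5.0000 10.0000 13.0000] v=[0.0000 0.0000 0.0000]
Step 1: x=[5.0100 9.9800 13.0100] v=[0.1000 -0.2000 0.1000]
Step 2: x=[5.0297 9.9406 13.0297] v=[0.1970 -0.3940 0.1970]
Step 3: x=[5.0585 9.8830 13.0585] v=[0.2881 -0.5762 0.2881]
Step 4: x=[5.0956 9.8089 13.0956] v=[0.3706 -0.7411 0.3706]

Answer: 5.0956 9.8089 13.0956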